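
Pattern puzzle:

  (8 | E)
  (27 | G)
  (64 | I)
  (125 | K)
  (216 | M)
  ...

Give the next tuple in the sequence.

First slot: perfect cubes: 2³, 3³, 4³, …, so 8, 27, 64, 125, 216 → 343.
Letter goes E, G, I, K, M → O (letters move forward 2 places in the alphabet).
Putting it together: (343 | O).

(343 | O)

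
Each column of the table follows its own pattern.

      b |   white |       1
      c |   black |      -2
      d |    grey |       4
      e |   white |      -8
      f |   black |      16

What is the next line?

g  grey  -32

Letter: letters move forward 1 place in the alphabet, so b, c, d, e, f → g.
Shade goes white, black, grey, white, black → grey (repeats white → black → grey).
Third component: ×(-2) each step, so 1, -2, 4, -8, 16 → -32.
Combining the parts gives g  grey  -32.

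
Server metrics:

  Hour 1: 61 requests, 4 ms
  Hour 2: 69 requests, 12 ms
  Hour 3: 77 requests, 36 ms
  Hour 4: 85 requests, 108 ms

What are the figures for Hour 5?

Requests — +8 each step: 61, 69, 77, 85 → 93.
Ms: 4, 12, 36, 108 → 324 (×3 each step).
Putting it together: 93 requests, 324 ms.

93 requests, 324 ms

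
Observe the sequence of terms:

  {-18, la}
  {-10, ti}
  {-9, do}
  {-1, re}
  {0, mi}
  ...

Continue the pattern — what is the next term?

For the first component, alternating steps +8, +1, +8, +1, …: -18, -10, -9, -1, 0 → 8.
Note: runs through the solfège scale do→ti; la, ti, do, re, mi → fa.
Putting it together: {8, fa}.

{8, fa}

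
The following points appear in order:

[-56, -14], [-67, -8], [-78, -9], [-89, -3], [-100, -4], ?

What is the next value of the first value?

-111

First value — −11 each step: -56, -67, -78, -89, -100 → -111.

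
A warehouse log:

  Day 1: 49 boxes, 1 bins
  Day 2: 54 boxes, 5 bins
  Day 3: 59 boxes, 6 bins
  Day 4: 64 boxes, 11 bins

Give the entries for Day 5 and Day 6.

69 boxes, 17 bins; 74 boxes, 28 bins

Boxes: +5 each step; 49, 54, 59, 64 → 69 → 74.
Bins — each term is the sum of the two before it: 1, 5, 6, 11 → 17 → 28.
Putting the parts together: 69 boxes, 17 bins and then 74 boxes, 28 bins.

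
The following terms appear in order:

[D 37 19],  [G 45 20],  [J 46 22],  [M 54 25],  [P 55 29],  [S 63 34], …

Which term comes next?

Letter: letters move forward 3 places in the alphabet, so D, G, J, M, P, S → V.
Second value: alternating steps +8, +1, +8, +1, …, so 37, 45, 46, 54, 55, 63 → 64.
Third value — differences are 1, 2, 3, … (increasing by 1 each time): 19, 20, 22, 25, 29, 34 → 40.
Putting it together: [V 64 40].

[V 64 40]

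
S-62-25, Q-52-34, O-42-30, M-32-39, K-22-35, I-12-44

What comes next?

Letter goes S, Q, O, M, K, I → G (letters move back 2 places in the alphabet).
Second component — −10 each step: 62, 52, 42, 32, 22, 12 → 2.
Third component: alternating steps +9, −4, +9, −4, …; 25, 34, 30, 39, 35, 44 → 40.
So the next token is G-2-40.

G-2-40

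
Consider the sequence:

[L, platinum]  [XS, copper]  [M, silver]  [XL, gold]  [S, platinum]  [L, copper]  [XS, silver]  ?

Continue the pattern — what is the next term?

[M, gold]

Size: repeats L → XS → M → XL → S; L, XS, M, XL, S, L, XS → M.
Metal — repeats platinum → copper → silver → gold: platinum, copper, silver, gold, platinum, copper, silver → gold.
Putting it together: [M, gold].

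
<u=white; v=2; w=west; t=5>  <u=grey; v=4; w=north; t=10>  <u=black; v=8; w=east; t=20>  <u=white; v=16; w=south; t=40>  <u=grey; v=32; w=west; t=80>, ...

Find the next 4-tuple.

<u=black; v=64; w=north; t=160>

For the u, repeats white → grey → black: white, grey, black, white, grey → black.
V: ×2 each step; 2, 4, 8, 16, 32 → 64.
W: west, north, east, south, west → north (repeats west → north → east → south).
T: ×2 each step; 5, 10, 20, 40, 80 → 160.
So the next 4-tuple is <u=black; v=64; w=north; t=160>.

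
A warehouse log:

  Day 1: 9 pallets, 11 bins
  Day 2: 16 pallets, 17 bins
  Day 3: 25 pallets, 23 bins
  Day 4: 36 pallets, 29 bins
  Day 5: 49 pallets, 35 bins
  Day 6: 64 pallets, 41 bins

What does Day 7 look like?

81 pallets, 47 bins

Pallets: 9, 16, 25, 36, 49, 64 → 81 (perfect squares: 3², 4², 5², …).
Bins: +6 each step; 11, 17, 23, 29, 35, 41 → 47.
Combining the parts gives 81 pallets, 47 bins.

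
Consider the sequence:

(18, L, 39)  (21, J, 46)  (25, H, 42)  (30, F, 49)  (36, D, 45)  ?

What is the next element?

(43, B, 52)

First coordinate: differences are 3, 4, 5, … (increasing by 1 each time), so 18, 21, 25, 30, 36 → 43.
Letter: L, J, H, F, D → B (letters move back 2 places in the alphabet).
Third coordinate goes 39, 46, 42, 49, 45 → 52 (alternating steps +7, −4, +7, −4, …).
Combining the parts gives (43, B, 52).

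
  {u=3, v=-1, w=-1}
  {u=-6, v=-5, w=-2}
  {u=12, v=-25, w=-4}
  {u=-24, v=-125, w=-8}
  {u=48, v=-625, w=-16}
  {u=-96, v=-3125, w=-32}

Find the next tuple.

{u=192, v=-15625, w=-64}

U goes 3, -6, 12, -24, 48, -96 → 192 (×(-2) each step).
V — ×5 each step: -1, -5, -25, -125, -625, -3125 → -15625.
W: ×2 each step, so -1, -2, -4, -8, -16, -32 → -64.
Combining the parts gives {u=192, v=-15625, w=-64}.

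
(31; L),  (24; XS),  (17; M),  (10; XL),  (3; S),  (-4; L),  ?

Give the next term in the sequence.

First part: −7 each step; 31, 24, 17, 10, 3, -4 → -11.
Size: L, XS, M, XL, S, L → XS (repeats L → XS → M → XL → S).
So the next term is (-11; XS).

(-11; XS)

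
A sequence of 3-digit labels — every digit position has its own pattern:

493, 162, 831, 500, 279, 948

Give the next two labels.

First digit goes 4, 1, 8, 5, 2, 9 → 6 → 3 (−3 each step, mod 10).
Second digit goes 9, 6, 3, 0, 7, 4 → 1 → 8 (−3 each step, mod 10).
Third digit — −1 each step, mod 10: 3, 2, 1, 0, 9, 8 → 7 → 6.
So the next two labels are 617 and 386.

617, 386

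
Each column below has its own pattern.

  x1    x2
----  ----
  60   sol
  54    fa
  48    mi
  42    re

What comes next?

36  do

Column x1 — −6 each step: 60, 54, 48, 42 → 36.
Column x2: runs backward through the solfège scale do→ti, so sol, fa, mi, re → do.
Combining the parts gives 36  do.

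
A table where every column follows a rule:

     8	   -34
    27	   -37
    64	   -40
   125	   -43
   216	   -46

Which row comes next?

343  -49

First component: perfect cubes: 2³, 3³, 4³, …; 8, 27, 64, 125, 216 → 343.
For the second component, −3 each step: -34, -37, -40, -43, -46 → -49.
So the next row is 343  -49.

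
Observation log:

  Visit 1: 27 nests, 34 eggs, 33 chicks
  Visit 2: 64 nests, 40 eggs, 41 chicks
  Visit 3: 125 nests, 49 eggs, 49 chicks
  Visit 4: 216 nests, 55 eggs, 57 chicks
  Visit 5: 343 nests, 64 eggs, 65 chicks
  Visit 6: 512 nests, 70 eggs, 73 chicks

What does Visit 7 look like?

729 nests, 79 eggs, 81 chicks

Nests — perfect cubes: 3³, 4³, 5³, …: 27, 64, 125, 216, 343, 512 → 729.
Eggs — alternating steps +6, +9, +6, +9, …: 34, 40, 49, 55, 64, 70 → 79.
Chicks: 33, 41, 49, 57, 65, 73 → 81 (+8 each step).
So the next record is 729 nests, 79 eggs, 81 chicks.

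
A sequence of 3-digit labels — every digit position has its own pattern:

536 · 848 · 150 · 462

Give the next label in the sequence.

First digit — +3 each step, mod 10: 5, 8, 1, 4 → 7.
Second digit goes 3, 4, 5, 6 → 7 (+1 each step, mod 10).
Third digit goes 6, 8, 0, 2 → 4 (+2 each step, mod 10).
So the next label is 774.

774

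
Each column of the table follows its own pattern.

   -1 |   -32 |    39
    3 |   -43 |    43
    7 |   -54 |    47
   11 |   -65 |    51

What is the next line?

15  -76  55

First component: +4 each step; -1, 3, 7, 11 → 15.
Second component — −11 each step: -32, -43, -54, -65 → -76.
Third component — +4 each step: 39, 43, 47, 51 → 55.
Combining the parts gives 15  -76  55.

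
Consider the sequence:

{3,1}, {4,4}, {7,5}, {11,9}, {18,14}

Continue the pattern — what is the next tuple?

First part goes 3, 4, 7, 11, 18 → 29 (each term is the sum of the two before it).
For the second part, each term is the sum of the two before it: 1, 4, 5, 9, 14 → 23.
So the next tuple is {29,23}.

{29,23}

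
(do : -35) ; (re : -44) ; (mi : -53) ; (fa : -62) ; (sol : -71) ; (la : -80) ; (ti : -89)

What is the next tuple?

(do : -98)

Note: do, re, mi, fa, sol, la, ti → do (runs through the solfège scale do→ti).
For the second component, −9 each step: -35, -44, -53, -62, -71, -80, -89 → -98.
So the next tuple is (do : -98).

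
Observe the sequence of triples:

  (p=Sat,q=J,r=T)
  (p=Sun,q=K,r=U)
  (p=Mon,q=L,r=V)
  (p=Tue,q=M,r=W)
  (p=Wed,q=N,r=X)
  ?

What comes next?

(p=Thu,q=O,r=Y)

P: runs through the weekdays Mon→Sun, so Sat, Sun, Mon, Tue, Wed → Thu.
Q goes J, K, L, M, N → O (letters move forward 1 place in the alphabet).
R — letters move forward 1 place in the alphabet: T, U, V, W, X → Y.
Putting it together: (p=Thu,q=O,r=Y).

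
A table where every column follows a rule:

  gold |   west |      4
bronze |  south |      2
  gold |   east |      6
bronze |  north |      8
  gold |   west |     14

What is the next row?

Rank goes gold, bronze, gold, bronze, gold → bronze (alternates gold ↔ bronze).
Direction — repeats west → south → east → north: west, south, east, north, west → south.
Third component: each term is the sum of the two before it; 4, 2, 6, 8, 14 → 22.
Combining the parts gives bronze  south  22.

bronze  south  22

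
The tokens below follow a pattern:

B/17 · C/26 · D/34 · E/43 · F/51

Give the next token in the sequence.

Letter: letters move forward 1 place in the alphabet; B, C, D, E, F → G.
Second component: 17, 26, 34, 43, 51 → 60 (alternating steps +9, +8, +9, +8, …).
Putting it together: G/60.

G/60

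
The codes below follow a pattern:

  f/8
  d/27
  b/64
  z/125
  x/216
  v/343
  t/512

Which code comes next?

r/729

Letter: letters move back 2 places in the alphabet, wrapping A→Z; f, d, b, z, x, v, t → r.
Second component: 8, 27, 64, 125, 216, 343, 512 → 729 (perfect cubes: 2³, 3³, 4³, …).
Putting it together: r/729.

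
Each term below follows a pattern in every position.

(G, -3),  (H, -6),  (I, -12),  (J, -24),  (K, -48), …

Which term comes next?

Letter: letters move forward 1 place in the alphabet, so G, H, I, J, K → L.
Second slot: ×2 each step; -3, -6, -12, -24, -48 → -96.
Combining the parts gives (L, -96).

(L, -96)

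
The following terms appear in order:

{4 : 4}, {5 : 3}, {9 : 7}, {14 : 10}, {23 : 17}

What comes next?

{37 : 27}

First slot: 4, 5, 9, 14, 23 → 37 (each term is the sum of the two before it).
Second slot goes 4, 3, 7, 10, 17 → 27 (each term is the sum of the two before it).
So the next term is {37 : 27}.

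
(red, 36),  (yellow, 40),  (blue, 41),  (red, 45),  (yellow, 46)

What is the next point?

Colour goes red, yellow, blue, red, yellow → blue (repeats red → yellow → blue).
Second slot goes 36, 40, 41, 45, 46 → 50 (alternating steps +4, +1, +4, +1, …).
Combining the parts gives (blue, 50).

(blue, 50)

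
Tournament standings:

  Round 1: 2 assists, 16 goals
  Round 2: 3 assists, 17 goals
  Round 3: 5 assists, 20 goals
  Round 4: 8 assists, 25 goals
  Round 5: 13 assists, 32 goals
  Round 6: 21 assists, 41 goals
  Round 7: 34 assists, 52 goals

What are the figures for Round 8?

Assists — each term is the sum of the two before it: 2, 3, 5, 8, 13, 21, 34 → 55.
Goals goes 16, 17, 20, 25, 32, 41, 52 → 65 (differences are 1, 3, 5, … (increasing by 2 each time)).
Putting it together: 55 assists, 65 goals.

55 assists, 65 goals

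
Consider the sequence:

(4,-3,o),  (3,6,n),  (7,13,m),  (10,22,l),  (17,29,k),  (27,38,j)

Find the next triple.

(44,45,i)

First component: each term is the sum of the two before it, so 4, 3, 7, 10, 17, 27 → 44.
Second component — alternating steps +9, +7, +9, +7, …: -3, 6, 13, 22, 29, 38 → 45.
Letter: letters move back 1 place in the alphabet, so o, n, m, l, k, j → i.
Putting it together: (44,45,i).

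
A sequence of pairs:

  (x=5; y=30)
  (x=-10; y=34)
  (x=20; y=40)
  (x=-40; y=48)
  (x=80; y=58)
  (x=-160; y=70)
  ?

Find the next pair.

(x=320; y=84)

X goes 5, -10, 20, -40, 80, -160 → 320 (×(-2) each step).
Y: differences are 4, 6, 8, … (increasing by 2 each time), so 30, 34, 40, 48, 58, 70 → 84.
Combining the parts gives (x=320; y=84).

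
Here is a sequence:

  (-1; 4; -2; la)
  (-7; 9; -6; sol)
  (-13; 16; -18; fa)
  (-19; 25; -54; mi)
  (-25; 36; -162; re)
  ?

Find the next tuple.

(-31; 49; -486; do)

First part: -1, -7, -13, -19, -25 → -31 (−6 each step).
For the second part, perfect squares: 2², 3², 4², …: 4, 9, 16, 25, 36 → 49.
Third part — ×3 each step: -2, -6, -18, -54, -162 → -486.
For the note, runs backward through the solfège scale do→ti: la, sol, fa, mi, re → do.
Combining the parts gives (-31; 49; -486; do).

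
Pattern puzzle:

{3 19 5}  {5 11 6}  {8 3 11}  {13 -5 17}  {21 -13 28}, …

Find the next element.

{34 -21 45}

First coordinate: 3, 5, 8, 13, 21 → 34 (each term is the sum of the two before it).
Second coordinate: −8 each step, so 19, 11, 3, -5, -13 → -21.
Third coordinate goes 5, 6, 11, 17, 28 → 45 (each term is the sum of the two before it).
So the next element is {34 -21 45}.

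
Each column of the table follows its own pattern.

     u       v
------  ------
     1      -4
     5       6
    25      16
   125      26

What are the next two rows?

625  36; 3125  46

Column u: 1, 5, 25, 125 → 625 → 3125 (×5 each step).
Column v: +10 each step; -4, 6, 16, 26 → 36 → 46.
Putting the parts together: 625  36 and then 3125  46.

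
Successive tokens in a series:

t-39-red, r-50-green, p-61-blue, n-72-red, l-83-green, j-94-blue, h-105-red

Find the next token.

f-116-green

Letter: letters move back 2 places in the alphabet, so t, r, p, n, l, j, h → f.
Second component — +11 each step: 39, 50, 61, 72, 83, 94, 105 → 116.
Colour: repeats red → green → blue; red, green, blue, red, green, blue, red → green.
Combining the parts gives f-116-green.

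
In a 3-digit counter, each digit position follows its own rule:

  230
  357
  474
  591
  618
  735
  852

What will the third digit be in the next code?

For the third digit, −3 each step, mod 10: 0, 7, 4, 1, 8, 5, 2 → 9.

9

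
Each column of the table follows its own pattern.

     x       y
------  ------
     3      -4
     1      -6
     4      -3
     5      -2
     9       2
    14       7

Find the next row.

Column x goes 3, 1, 4, 5, 9, 14 → 23 (each term is the sum of the two before it).
Column y — always 7 less than the column x: -4, -6, -3, -2, 2, 7 → 16.
Combining the parts gives 23  16.

23  16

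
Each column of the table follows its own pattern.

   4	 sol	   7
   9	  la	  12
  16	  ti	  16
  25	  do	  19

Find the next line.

First component goes 4, 9, 16, 25 → 36 (perfect squares: 2², 3², 4², …).
Note: runs through the solfège scale do→ti, so sol, la, ti, do → re.
Third component: differences are 5, 4, 3, … (decreasing by 1 each time); 7, 12, 16, 19 → 21.
Putting it together: 36  re  21.

36  re  21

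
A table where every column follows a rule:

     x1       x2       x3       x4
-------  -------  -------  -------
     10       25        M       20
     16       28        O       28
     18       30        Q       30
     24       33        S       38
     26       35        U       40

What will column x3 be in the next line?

W

Column x1: alternating steps +6, +2, +6, +2, …, so 10, 16, 18, 24, 26 → 32.
Column x2: 25, 28, 30, 33, 35 → 38 (alternating steps +3, +2, +3, +2, …).
For the column x3, letters move forward 2 places in the alphabet: M, O, Q, S, U → W.
Column x4 goes 20, 28, 30, 38, 40 → 48 (alternating steps +8, +2, +8, +2, …).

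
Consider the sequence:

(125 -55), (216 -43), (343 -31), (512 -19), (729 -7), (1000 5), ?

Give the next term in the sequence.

First coordinate: perfect cubes: 5³, 6³, 7³, …; 125, 216, 343, 512, 729, 1000 → 1331.
Second coordinate — +12 each step: -55, -43, -31, -19, -7, 5 → 17.
Putting it together: (1331 17).

(1331 17)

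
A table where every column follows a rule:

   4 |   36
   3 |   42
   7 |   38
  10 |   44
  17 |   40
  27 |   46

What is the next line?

For the first component, each term is the sum of the two before it: 4, 3, 7, 10, 17, 27 → 44.
For the second component, alternating steps +6, −4, +6, −4, …: 36, 42, 38, 44, 40, 46 → 42.
Combining the parts gives 44  42.

44  42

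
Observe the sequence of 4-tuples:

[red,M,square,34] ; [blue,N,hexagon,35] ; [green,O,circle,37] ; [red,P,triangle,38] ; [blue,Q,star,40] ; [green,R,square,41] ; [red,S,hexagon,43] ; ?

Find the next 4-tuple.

[blue,T,circle,44]

Colour goes red, blue, green, red, blue, green, red → blue (repeats red → blue → green).
Letter goes M, N, O, P, Q, R, S → T (letters move forward 1 place in the alphabet).
Shape: repeats square → hexagon → circle → triangle → star; square, hexagon, circle, triangle, star, square, hexagon → circle.
Fourth slot: alternating steps +1, +2, +1, +2, …, so 34, 35, 37, 38, 40, 41, 43 → 44.
Combining the parts gives [blue,T,circle,44].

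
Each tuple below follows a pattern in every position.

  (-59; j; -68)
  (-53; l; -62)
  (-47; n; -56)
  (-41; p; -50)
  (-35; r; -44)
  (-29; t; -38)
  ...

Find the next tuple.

(-23; v; -32)

First coordinate — +6 each step: -59, -53, -47, -41, -35, -29 → -23.
Letter: j, l, n, p, r, t → v (letters move forward 2 places in the alphabet).
Third coordinate: -68, -62, -56, -50, -44, -38 → -32 (always 9 less than the first coordinate).
So the next tuple is (-23; v; -32).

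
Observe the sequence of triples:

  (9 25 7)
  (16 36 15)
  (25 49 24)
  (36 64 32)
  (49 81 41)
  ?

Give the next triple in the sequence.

First part: perfect squares: 3², 4², 5², …, so 9, 16, 25, 36, 49 → 64.
For the second part, perfect squares: 5², 6², 7², …: 25, 36, 49, 64, 81 → 100.
Third part — alternating steps +8, +9, +8, +9, …: 7, 15, 24, 32, 41 → 49.
Combining the parts gives (64 100 49).

(64 100 49)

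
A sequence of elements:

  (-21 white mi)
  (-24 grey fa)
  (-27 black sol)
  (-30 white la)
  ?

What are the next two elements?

First component: −3 each step, so -21, -24, -27, -30 → -33 → -36.
Shade goes white, grey, black, white → grey → black (repeats white → grey → black).
Note: mi, fa, sol, la → ti → do (runs through the solfège scale do→ti).
So the next two elements are (-33 grey ti) and (-36 black do).

(-33 grey ti), (-36 black do)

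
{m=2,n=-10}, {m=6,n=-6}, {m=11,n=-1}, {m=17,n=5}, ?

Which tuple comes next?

M: 2, 6, 11, 17 → 24 (differences are 4, 5, 6, … (increasing by 1 each time)).
N goes -10, -6, -1, 5 → 12 (always 12 less than the m).
Combining the parts gives {m=24,n=12}.

{m=24,n=12}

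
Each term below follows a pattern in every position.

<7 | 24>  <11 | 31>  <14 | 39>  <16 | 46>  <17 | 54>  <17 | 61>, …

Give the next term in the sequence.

<16 | 69>

First value: 7, 11, 14, 16, 17, 17 → 16 (differences are 4, 3, 2, … (decreasing by 1 each time)).
Second value: alternating steps +7, +8, +7, +8, …; 24, 31, 39, 46, 54, 61 → 69.
Putting it together: <16 | 69>.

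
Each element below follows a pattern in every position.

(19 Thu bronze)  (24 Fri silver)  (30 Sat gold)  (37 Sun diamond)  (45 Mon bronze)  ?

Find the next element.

First entry — differences are 5, 6, 7, … (increasing by 1 each time): 19, 24, 30, 37, 45 → 54.
Day: Thu, Fri, Sat, Sun, Mon → Tue (runs through the weekdays Mon→Sun).
Rank — repeats bronze → silver → gold → diamond: bronze, silver, gold, diamond, bronze → silver.
Combining the parts gives (54 Tue silver).

(54 Tue silver)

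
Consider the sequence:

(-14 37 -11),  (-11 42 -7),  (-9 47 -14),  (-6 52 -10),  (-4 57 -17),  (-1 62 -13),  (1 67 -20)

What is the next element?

First entry — alternating steps +3, +2, +3, +2, …: -14, -11, -9, -6, -4, -1, 1 → 4.
Second entry: +5 each step, so 37, 42, 47, 52, 57, 62, 67 → 72.
Third entry: alternating steps +4, −7, +4, −7, …; -11, -7, -14, -10, -17, -13, -20 → -16.
Combining the parts gives (4 72 -16).

(4 72 -16)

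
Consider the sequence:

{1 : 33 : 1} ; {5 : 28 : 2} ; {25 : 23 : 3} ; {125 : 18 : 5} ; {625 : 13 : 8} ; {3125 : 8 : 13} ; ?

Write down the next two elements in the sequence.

{15625 : 3 : 21}, {78125 : -2 : 34}

First coordinate: 1, 5, 25, 125, 625, 3125 → 15625 → 78125 (×5 each step).
Second coordinate — −5 each step: 33, 28, 23, 18, 13, 8 → 3 → -2.
Third coordinate — each term is the sum of the two before it: 1, 2, 3, 5, 8, 13 → 21 → 34.
So the next two elements are {15625 : 3 : 21} and {78125 : -2 : 34}.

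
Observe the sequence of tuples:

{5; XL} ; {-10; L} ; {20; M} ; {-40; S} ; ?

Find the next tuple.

First component — ×(-2) each step: 5, -10, 20, -40 → 80.
Size: XL, L, M, S → XS (runs backward through clothing sizes XS→XL).
Putting it together: {80; XS}.

{80; XS}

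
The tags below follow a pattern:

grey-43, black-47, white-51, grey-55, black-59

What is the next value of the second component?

63

Second component: +4 each step; 43, 47, 51, 55, 59 → 63.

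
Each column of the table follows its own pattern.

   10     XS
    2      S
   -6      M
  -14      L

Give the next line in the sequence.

-22  XL

First component: 10, 2, -6, -14 → -22 (−8 each step).
Size — runs through clothing sizes XS→XL: XS, S, M, L → XL.
Combining the parts gives -22  XL.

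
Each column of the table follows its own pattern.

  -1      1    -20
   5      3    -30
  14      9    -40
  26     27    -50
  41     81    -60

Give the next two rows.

59  243  -70; 80  729  -80

For the first component, differences are 6, 9, 12, … (increasing by 3 each time): -1, 5, 14, 26, 41 → 59 → 80.
Second component: 1, 3, 9, 27, 81 → 243 → 729 (×3 each step).
Third component — −10 each step: -20, -30, -40, -50, -60 → -70 → -80.
Putting the parts together: 59  243  -70 and then 80  729  -80.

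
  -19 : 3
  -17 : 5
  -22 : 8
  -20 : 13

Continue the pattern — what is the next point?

-25 : 21

First component goes -19, -17, -22, -20 → -25 (alternating steps +2, −5, +2, −5, …).
Second component — each term is the sum of the two before it: 3, 5, 8, 13 → 21.
Putting it together: -25 : 21.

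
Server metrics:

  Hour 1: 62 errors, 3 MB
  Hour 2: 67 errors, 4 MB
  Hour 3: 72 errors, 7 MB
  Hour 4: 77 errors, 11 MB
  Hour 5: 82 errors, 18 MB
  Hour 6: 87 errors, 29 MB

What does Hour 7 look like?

92 errors, 47 MB

Errors: +5 each step, so 62, 67, 72, 77, 82, 87 → 92.
MB: each term is the sum of the two before it, so 3, 4, 7, 11, 18, 29 → 47.
Combining the parts gives 92 errors, 47 MB.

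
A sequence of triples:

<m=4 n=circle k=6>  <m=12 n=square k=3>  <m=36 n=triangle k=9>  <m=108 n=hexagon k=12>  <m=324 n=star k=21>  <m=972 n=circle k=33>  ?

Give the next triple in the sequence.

<m=2916 n=square k=54>

For the m, ×3 each step: 4, 12, 36, 108, 324, 972 → 2916.
N goes circle, square, triangle, hexagon, star, circle → square (repeats circle → square → triangle → hexagon → star).
K: each term is the sum of the two before it, so 6, 3, 9, 12, 21, 33 → 54.
So the next triple is <m=2916 n=square k=54>.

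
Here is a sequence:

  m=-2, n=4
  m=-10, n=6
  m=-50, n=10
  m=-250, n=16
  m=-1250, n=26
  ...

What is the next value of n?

42

For the n, each term is the sum of the two before it: 4, 6, 10, 16, 26 → 42.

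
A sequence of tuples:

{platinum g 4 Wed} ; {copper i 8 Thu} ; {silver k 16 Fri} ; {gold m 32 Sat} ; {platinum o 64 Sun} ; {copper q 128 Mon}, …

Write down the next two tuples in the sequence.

Metal: platinum, copper, silver, gold, platinum, copper → silver → gold (repeats platinum → copper → silver → gold).
Letter goes g, i, k, m, o, q → s → u (letters move forward 2 places in the alphabet).
Third coordinate: ×2 each step, so 4, 8, 16, 32, 64, 128 → 256 → 512.
Day: runs through the weekdays Mon→Sun; Wed, Thu, Fri, Sat, Sun, Mon → Tue → Wed.
Putting the parts together: {silver s 256 Tue} and then {gold u 512 Wed}.

{silver s 256 Tue}, {gold u 512 Wed}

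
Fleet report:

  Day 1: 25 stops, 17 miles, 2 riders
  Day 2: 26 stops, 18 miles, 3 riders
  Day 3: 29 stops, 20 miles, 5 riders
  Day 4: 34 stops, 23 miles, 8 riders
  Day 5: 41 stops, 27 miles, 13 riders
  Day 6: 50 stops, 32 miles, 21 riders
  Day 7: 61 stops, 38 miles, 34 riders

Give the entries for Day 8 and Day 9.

Stops — differences are 1, 3, 5, … (increasing by 2 each time): 25, 26, 29, 34, 41, 50, 61 → 74 → 89.
Miles goes 17, 18, 20, 23, 27, 32, 38 → 45 → 53 (differences are 1, 2, 3, … (increasing by 1 each time)).
Riders: each term is the sum of the two before it; 2, 3, 5, 8, 13, 21, 34 → 55 → 89.
So the next two records are 74 stops, 45 miles, 55 riders and 89 stops, 53 miles, 89 riders.

74 stops, 45 miles, 55 riders; 89 stops, 53 miles, 89 riders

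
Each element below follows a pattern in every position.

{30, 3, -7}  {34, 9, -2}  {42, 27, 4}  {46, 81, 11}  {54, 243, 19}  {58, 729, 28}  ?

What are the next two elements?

{66, 2187, 38}, {70, 6561, 49}

First slot — alternating steps +4, +8, +4, +8, …: 30, 34, 42, 46, 54, 58 → 66 → 70.
For the second slot, ×3 each step: 3, 9, 27, 81, 243, 729 → 2187 → 6561.
Third slot — differences are 5, 6, 7, … (increasing by 1 each time): -7, -2, 4, 11, 19, 28 → 38 → 49.
So the next two elements are {66, 2187, 38} and {70, 6561, 49}.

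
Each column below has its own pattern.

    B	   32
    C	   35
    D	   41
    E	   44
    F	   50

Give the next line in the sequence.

G  53

For the letter, letters move forward 1 place in the alphabet: B, C, D, E, F → G.
For the second component, alternating steps +3, +6, +3, +6, …: 32, 35, 41, 44, 50 → 53.
Combining the parts gives G  53.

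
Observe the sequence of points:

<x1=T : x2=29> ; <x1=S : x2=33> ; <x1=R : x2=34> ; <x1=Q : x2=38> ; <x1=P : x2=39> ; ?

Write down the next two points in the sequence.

<x1=O : x2=43>, <x1=N : x2=44>

X1 — letters move back 1 place in the alphabet: T, S, R, Q, P → O → N.
X2 goes 29, 33, 34, 38, 39 → 43 → 44 (alternating steps +4, +1, +4, +1, …).
So the next two points are <x1=O : x2=43> and <x1=N : x2=44>.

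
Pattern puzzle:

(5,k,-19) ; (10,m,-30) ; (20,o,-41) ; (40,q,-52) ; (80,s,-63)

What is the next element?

First coordinate: 5, 10, 20, 40, 80 → 160 (×2 each step).
Letter — letters move forward 2 places in the alphabet: k, m, o, q, s → u.
Third coordinate goes -19, -30, -41, -52, -63 → -74 (−11 each step).
Combining the parts gives (160,u,-74).

(160,u,-74)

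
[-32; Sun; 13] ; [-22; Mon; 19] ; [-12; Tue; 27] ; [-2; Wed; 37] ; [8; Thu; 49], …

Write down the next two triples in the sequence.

First entry — +10 each step: -32, -22, -12, -2, 8 → 18 → 28.
Day: runs through the weekdays Mon→Sun, so Sun, Mon, Tue, Wed, Thu → Fri → Sat.
Third entry: 13, 19, 27, 37, 49 → 63 → 79 (differences are 6, 8, 10, … (increasing by 2 each time)).
Putting the parts together: [18; Fri; 63] and then [28; Sat; 79].

[18; Fri; 63], [28; Sat; 79]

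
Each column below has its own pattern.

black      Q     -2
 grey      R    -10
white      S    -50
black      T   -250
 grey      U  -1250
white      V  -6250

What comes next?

black  W  -31250

For the shade, repeats black → grey → white: black, grey, white, black, grey, white → black.
Letter — letters move forward 1 place in the alphabet: Q, R, S, T, U, V → W.
Third component: -2, -10, -50, -250, -1250, -6250 → -31250 (×5 each step).
Putting it together: black  W  -31250.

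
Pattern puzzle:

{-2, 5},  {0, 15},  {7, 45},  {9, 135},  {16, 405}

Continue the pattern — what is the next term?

{18, 1215}

First value: alternating steps +2, +7, +2, +7, …, so -2, 0, 7, 9, 16 → 18.
Second value: ×3 each step, so 5, 15, 45, 135, 405 → 1215.
So the next term is {18, 1215}.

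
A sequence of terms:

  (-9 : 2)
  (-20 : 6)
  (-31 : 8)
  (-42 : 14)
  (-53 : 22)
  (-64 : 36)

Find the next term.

First part — −11 each step: -9, -20, -31, -42, -53, -64 → -75.
Second part goes 2, 6, 8, 14, 22, 36 → 58 (each term is the sum of the two before it).
Putting it together: (-75 : 58).

(-75 : 58)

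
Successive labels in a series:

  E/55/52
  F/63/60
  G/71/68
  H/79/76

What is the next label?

Letter: letters move forward 1 place in the alphabet, so E, F, G, H → I.
Second component: +8 each step, so 55, 63, 71, 79 → 87.
Third component — +8 each step: 52, 60, 68, 76 → 84.
Combining the parts gives I/87/84.

I/87/84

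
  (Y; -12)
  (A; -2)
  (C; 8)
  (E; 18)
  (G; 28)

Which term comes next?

Letter goes Y, A, C, E, G → I (letters move forward 2 places in the alphabet, wrapping Z→A).
For the second value, +10 each step: -12, -2, 8, 18, 28 → 38.
So the next term is (I; 38).

(I; 38)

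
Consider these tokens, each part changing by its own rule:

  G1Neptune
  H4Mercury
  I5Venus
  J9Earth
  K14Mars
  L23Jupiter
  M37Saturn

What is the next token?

Letter: letters move forward 1 place in the alphabet; G, H, I, J, K, L, M → N.
Second component goes 1, 4, 5, 9, 14, 23, 37 → 60 (each term is the sum of the two before it).
Planet: Neptune, Mercury, Venus, Earth, Mars, Jupiter, Saturn → Uranus (runs through the planets Mercury→Neptune).
Putting it together: N60Uranus.

N60Uranus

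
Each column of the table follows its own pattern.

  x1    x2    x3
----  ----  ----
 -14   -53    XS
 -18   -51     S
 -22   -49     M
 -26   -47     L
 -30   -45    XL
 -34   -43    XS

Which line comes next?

Column x1: −4 each step, so -14, -18, -22, -26, -30, -34 → -38.
Column x2: +2 each step; -53, -51, -49, -47, -45, -43 → -41.
Column x3 goes XS, S, M, L, XL, XS → S (repeats XS → S → M → L → XL).
Putting it together: -38  -41  S.

-38  -41  S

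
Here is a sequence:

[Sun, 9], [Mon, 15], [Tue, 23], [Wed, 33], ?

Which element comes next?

[Thu, 45]

For the day, runs through the weekdays Mon→Sun: Sun, Mon, Tue, Wed → Thu.
Second value: differences are 6, 8, 10, … (increasing by 2 each time), so 9, 15, 23, 33 → 45.
So the next element is [Thu, 45].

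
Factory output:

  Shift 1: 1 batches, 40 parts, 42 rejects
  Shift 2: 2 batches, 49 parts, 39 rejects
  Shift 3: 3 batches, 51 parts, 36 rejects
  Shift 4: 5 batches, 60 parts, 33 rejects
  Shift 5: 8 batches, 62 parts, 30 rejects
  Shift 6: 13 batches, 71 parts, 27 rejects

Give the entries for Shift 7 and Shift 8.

21 batches, 73 parts, 24 rejects; 34 batches, 82 parts, 21 rejects

Batches: 1, 2, 3, 5, 8, 13 → 21 → 34 (each term is the sum of the two before it).
Parts: alternating steps +9, +2, +9, +2, …; 40, 49, 51, 60, 62, 71 → 73 → 82.
Rejects — −3 each step: 42, 39, 36, 33, 30, 27 → 24 → 21.
So the next two lines are 21 batches, 73 parts, 24 rejects and 34 batches, 82 parts, 21 rejects.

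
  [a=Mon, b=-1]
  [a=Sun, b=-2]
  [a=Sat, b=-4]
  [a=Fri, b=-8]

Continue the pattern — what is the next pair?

For the a, runs backward through the weekdays Mon→Sun: Mon, Sun, Sat, Fri → Thu.
B: -1, -2, -4, -8 → -16 (×2 each step).
So the next pair is [a=Thu, b=-16].

[a=Thu, b=-16]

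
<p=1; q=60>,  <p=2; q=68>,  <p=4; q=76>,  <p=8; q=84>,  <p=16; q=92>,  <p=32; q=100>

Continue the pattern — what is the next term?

<p=64; q=108>

P: ×2 each step, so 1, 2, 4, 8, 16, 32 → 64.
Q: +8 each step; 60, 68, 76, 84, 92, 100 → 108.
So the next term is <p=64; q=108>.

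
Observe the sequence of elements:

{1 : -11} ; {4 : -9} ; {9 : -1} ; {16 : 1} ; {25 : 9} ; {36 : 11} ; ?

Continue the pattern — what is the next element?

{49 : 19}

First entry: perfect squares: 1², 2², 3², …; 1, 4, 9, 16, 25, 36 → 49.
Second entry: alternating steps +2, +8, +2, +8, …, so -11, -9, -1, 1, 9, 11 → 19.
Putting it together: {49 : 19}.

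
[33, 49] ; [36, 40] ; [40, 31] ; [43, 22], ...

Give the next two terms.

First slot: alternating steps +3, +4, +3, +4, …; 33, 36, 40, 43 → 47 → 50.
Second slot goes 49, 40, 31, 22 → 13 → 4 (−9 each step).
So the next two terms are [47, 13] and [50, 4].

[47, 13], [50, 4]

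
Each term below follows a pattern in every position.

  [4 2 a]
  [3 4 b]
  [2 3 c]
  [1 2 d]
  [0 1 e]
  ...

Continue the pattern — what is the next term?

First entry: 4, 3, 2, 1, 0 → -1 (−1 each step).
Second entry: 2, 4, 3, 2, 1 → 0 (always the previous value of the first entry).
Letter: letters move forward 1 place in the alphabet; a, b, c, d, e → f.
Combining the parts gives [-1 0 f].

[-1 0 f]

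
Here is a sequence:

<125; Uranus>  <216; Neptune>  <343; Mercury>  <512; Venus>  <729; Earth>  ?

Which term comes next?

First coordinate: perfect cubes: 5³, 6³, 7³, …, so 125, 216, 343, 512, 729 → 1000.
Planet goes Uranus, Neptune, Mercury, Venus, Earth → Mars (runs through the planets Mercury→Neptune).
Putting it together: <1000; Mars>.

<1000; Mars>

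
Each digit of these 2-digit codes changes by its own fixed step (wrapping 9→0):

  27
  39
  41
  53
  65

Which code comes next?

77

First digit: +1 each step, mod 10, so 2, 3, 4, 5, 6 → 7.
Second digit: 7, 9, 1, 3, 5 → 7 (+2 each step, mod 10).
Putting it together: 77.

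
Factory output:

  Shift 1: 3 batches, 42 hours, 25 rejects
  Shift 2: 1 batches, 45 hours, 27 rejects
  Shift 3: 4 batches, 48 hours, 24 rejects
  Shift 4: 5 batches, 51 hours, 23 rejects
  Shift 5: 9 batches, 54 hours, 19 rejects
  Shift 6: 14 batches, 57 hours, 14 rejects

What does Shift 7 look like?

23 batches, 60 hours, 5 rejects

Batches: each term is the sum of the two before it, so 3, 1, 4, 5, 9, 14 → 23.
Hours: 42, 45, 48, 51, 54, 57 → 60 (+3 each step).
Rejects goes 25, 27, 24, 23, 19, 14 → 5 (together with the batches always sums to 28).
Putting it together: 23 batches, 60 hours, 5 rejects.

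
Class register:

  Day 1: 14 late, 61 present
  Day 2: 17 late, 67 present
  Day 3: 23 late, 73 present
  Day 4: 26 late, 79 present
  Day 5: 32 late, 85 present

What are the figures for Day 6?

Late — alternating steps +3, +6, +3, +6, …: 14, 17, 23, 26, 32 → 35.
Present goes 61, 67, 73, 79, 85 → 91 (+6 each step).
So the next line is 35 late, 91 present.

35 late, 91 present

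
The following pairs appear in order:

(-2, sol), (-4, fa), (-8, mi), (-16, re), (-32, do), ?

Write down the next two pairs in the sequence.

(-64, ti), (-128, la)

For the first coordinate, ×2 each step: -2, -4, -8, -16, -32 → -64 → -128.
For the note, runs backward through the solfège scale do→ti: sol, fa, mi, re, do → ti → la.
Putting the parts together: (-64, ti) and then (-128, la).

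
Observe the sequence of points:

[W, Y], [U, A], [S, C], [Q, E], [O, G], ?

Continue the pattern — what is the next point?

[M, I]

First letter goes W, U, S, Q, O → M (letters move back 2 places in the alphabet).
Second letter — letters move forward 2 places in the alphabet, wrapping Z→A: Y, A, C, E, G → I.
So the next point is [M, I].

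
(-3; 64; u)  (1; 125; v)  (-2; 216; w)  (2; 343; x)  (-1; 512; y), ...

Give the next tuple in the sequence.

First value goes -3, 1, -2, 2, -1 → 3 (alternating steps +4, −3, +4, −3, …).
Second value: perfect cubes: 4³, 5³, 6³, …, so 64, 125, 216, 343, 512 → 729.
Letter: u, v, w, x, y → z (letters move forward 1 place in the alphabet).
So the next tuple is (3; 729; z).

(3; 729; z)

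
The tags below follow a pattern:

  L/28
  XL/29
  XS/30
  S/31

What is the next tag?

M/32

Size: L, XL, XS, S → M (runs through clothing sizes XS→XL).
Second component: +1 each step; 28, 29, 30, 31 → 32.
Combining the parts gives M/32.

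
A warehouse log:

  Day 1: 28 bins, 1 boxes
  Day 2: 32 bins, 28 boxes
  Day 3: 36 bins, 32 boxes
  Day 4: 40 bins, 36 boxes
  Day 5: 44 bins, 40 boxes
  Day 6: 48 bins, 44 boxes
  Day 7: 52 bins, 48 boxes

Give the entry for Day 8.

56 bins, 52 boxes

Bins: 28, 32, 36, 40, 44, 48, 52 → 56 (+4 each step).
Boxes: always the previous value of the bins, so 1, 28, 32, 36, 40, 44, 48 → 52.
Putting it together: 56 bins, 52 boxes.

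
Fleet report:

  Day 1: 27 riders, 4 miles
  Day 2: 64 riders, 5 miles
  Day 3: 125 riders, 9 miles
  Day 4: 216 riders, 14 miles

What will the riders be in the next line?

343

Riders: perfect cubes: 3³, 4³, 5³, …, so 27, 64, 125, 216 → 343.
Miles goes 4, 5, 9, 14 → 23 (each term is the sum of the two before it).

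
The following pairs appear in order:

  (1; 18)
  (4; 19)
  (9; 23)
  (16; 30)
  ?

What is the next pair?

First coordinate: perfect squares: 1², 2², 3², …; 1, 4, 9, 16 → 25.
Second coordinate: 18, 19, 23, 30 → 40 (differences are 1, 4, 7, … (increasing by 3 each time)).
Putting it together: (25; 40).

(25; 40)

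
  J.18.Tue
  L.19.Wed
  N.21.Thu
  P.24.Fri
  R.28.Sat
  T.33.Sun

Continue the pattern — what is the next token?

Letter — letters move forward 2 places in the alphabet: J, L, N, P, R, T → V.
Second component goes 18, 19, 21, 24, 28, 33 → 39 (differences are 1, 2, 3, … (increasing by 1 each time)).
Day: runs through the weekdays Mon→Sun; Tue, Wed, Thu, Fri, Sat, Sun → Mon.
So the next token is V.39.Mon.

V.39.Mon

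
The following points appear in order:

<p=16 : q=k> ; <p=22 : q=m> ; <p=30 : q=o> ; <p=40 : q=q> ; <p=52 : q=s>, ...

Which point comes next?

<p=66 : q=u>

P: 16, 22, 30, 40, 52 → 66 (differences are 6, 8, 10, … (increasing by 2 each time)).
For the q, letters move forward 2 places in the alphabet: k, m, o, q, s → u.
Combining the parts gives <p=66 : q=u>.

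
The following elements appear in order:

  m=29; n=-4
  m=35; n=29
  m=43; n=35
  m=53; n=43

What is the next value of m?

65

M: differences are 6, 8, 10, … (increasing by 2 each time); 29, 35, 43, 53 → 65.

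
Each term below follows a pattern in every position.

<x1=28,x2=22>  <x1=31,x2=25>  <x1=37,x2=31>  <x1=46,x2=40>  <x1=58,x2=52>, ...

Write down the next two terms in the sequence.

X1: differences are 3, 6, 9, … (increasing by 3 each time), so 28, 31, 37, 46, 58 → 73 → 91.
X2 goes 22, 25, 31, 40, 52 → 67 → 85 (always 6 less than the x1).
Putting the parts together: <x1=73,x2=67> and then <x1=91,x2=85>.

<x1=73,x2=67>, <x1=91,x2=85>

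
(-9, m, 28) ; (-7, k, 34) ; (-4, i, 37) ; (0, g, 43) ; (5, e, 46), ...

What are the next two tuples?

For the first part, differences are 2, 3, 4, … (increasing by 1 each time): -9, -7, -4, 0, 5 → 11 → 18.
Letter — letters move back 2 places in the alphabet: m, k, i, g, e → c → a.
Third part: alternating steps +6, +3, +6, +3, …; 28, 34, 37, 43, 46 → 52 → 55.
Putting the parts together: (11, c, 52) and then (18, a, 55).

(11, c, 52), (18, a, 55)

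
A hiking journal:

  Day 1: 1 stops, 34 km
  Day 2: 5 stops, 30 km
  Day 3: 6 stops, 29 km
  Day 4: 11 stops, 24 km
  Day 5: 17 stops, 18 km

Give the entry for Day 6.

Stops: each term is the sum of the two before it, so 1, 5, 6, 11, 17 → 28.
Km — together with the stops always sums to 35: 34, 30, 29, 24, 18 → 7.
So the next record is 28 stops, 7 km.

28 stops, 7 km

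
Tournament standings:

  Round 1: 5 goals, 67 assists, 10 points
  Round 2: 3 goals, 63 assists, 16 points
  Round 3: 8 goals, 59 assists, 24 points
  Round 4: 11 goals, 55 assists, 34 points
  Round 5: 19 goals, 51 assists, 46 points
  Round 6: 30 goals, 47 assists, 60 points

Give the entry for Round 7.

49 goals, 43 assists, 76 points

Goals: each term is the sum of the two before it, so 5, 3, 8, 11, 19, 30 → 49.
For the assists, −4 each step: 67, 63, 59, 55, 51, 47 → 43.
Points: 10, 16, 24, 34, 46, 60 → 76 (differences are 6, 8, 10, … (increasing by 2 each time)).
Combining the parts gives 49 goals, 43 assists, 76 points.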